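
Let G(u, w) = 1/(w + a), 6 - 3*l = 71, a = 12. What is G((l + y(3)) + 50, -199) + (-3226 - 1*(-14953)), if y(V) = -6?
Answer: 2192948/187 ≈ 11727.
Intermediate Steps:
l = -65/3 (l = 2 - ⅓*71 = 2 - 71/3 = -65/3 ≈ -21.667)
G(u, w) = 1/(12 + w) (G(u, w) = 1/(w + 12) = 1/(12 + w))
G((l + y(3)) + 50, -199) + (-3226 - 1*(-14953)) = 1/(12 - 199) + (-3226 - 1*(-14953)) = 1/(-187) + (-3226 + 14953) = -1/187 + 11727 = 2192948/187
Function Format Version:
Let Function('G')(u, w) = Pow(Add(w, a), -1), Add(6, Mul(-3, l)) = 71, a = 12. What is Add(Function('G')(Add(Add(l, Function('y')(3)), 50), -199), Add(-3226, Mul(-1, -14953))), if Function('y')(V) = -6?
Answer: Rational(2192948, 187) ≈ 11727.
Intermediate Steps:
l = Rational(-65, 3) (l = Add(2, Mul(Rational(-1, 3), 71)) = Add(2, Rational(-71, 3)) = Rational(-65, 3) ≈ -21.667)
Function('G')(u, w) = Pow(Add(12, w), -1) (Function('G')(u, w) = Pow(Add(w, 12), -1) = Pow(Add(12, w), -1))
Add(Function('G')(Add(Add(l, Function('y')(3)), 50), -199), Add(-3226, Mul(-1, -14953))) = Add(Pow(Add(12, -199), -1), Add(-3226, Mul(-1, -14953))) = Add(Pow(-187, -1), Add(-3226, 14953)) = Add(Rational(-1, 187), 11727) = Rational(2192948, 187)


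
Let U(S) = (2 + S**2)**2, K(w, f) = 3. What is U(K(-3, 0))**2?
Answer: 14641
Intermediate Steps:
U(K(-3, 0))**2 = ((2 + 3**2)**2)**2 = ((2 + 9)**2)**2 = (11**2)**2 = 121**2 = 14641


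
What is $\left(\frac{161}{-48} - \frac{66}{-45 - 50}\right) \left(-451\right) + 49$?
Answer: $\frac{5692717}{4560} \approx 1248.4$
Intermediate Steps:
$\left(\frac{161}{-48} - \frac{66}{-45 - 50}\right) \left(-451\right) + 49 = \left(161 \left(- \frac{1}{48}\right) - \frac{66}{-95}\right) \left(-451\right) + 49 = \left(- \frac{161}{48} - - \frac{66}{95}\right) \left(-451\right) + 49 = \left(- \frac{161}{48} + \frac{66}{95}\right) \left(-451\right) + 49 = \left(- \frac{12127}{4560}\right) \left(-451\right) + 49 = \frac{5469277}{4560} + 49 = \frac{5692717}{4560}$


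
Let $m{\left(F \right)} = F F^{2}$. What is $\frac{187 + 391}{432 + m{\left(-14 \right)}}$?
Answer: $- \frac{1}{4} \approx -0.25$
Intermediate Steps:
$m{\left(F \right)} = F^{3}$
$\frac{187 + 391}{432 + m{\left(-14 \right)}} = \frac{187 + 391}{432 + \left(-14\right)^{3}} = \frac{578}{432 - 2744} = \frac{578}{-2312} = 578 \left(- \frac{1}{2312}\right) = - \frac{1}{4}$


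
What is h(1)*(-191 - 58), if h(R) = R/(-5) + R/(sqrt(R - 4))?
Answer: 249/5 + 83*I*sqrt(3) ≈ 49.8 + 143.76*I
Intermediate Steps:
h(R) = -R/5 + R/sqrt(-4 + R) (h(R) = R*(-1/5) + R/(sqrt(-4 + R)) = -R/5 + R/sqrt(-4 + R))
h(1)*(-191 - 58) = (-1/5*1 + 1/sqrt(-4 + 1))*(-191 - 58) = (-1/5 + 1/sqrt(-3))*(-249) = (-1/5 + 1*(-I*sqrt(3)/3))*(-249) = (-1/5 - I*sqrt(3)/3)*(-249) = 249/5 + 83*I*sqrt(3)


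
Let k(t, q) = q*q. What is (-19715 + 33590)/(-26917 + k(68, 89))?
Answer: -4625/6332 ≈ -0.73042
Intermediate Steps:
k(t, q) = q²
(-19715 + 33590)/(-26917 + k(68, 89)) = (-19715 + 33590)/(-26917 + 89²) = 13875/(-26917 + 7921) = 13875/(-18996) = 13875*(-1/18996) = -4625/6332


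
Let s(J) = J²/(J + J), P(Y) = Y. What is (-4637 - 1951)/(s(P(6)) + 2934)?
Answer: -2196/979 ≈ -2.2431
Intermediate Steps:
s(J) = J/2 (s(J) = J²/((2*J)) = (1/(2*J))*J² = J/2)
(-4637 - 1951)/(s(P(6)) + 2934) = (-4637 - 1951)/((½)*6 + 2934) = -6588/(3 + 2934) = -6588/2937 = -6588*1/2937 = -2196/979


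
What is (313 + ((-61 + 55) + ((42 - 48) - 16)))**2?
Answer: 81225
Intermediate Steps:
(313 + ((-61 + 55) + ((42 - 48) - 16)))**2 = (313 + (-6 + (-6 - 16)))**2 = (313 + (-6 - 22))**2 = (313 - 28)**2 = 285**2 = 81225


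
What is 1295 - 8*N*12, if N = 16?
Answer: -241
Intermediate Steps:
1295 - 8*N*12 = 1295 - 8*16*12 = 1295 - 128*12 = 1295 - 1536 = -241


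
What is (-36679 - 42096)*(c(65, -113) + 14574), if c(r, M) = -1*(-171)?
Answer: -1161537375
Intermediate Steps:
c(r, M) = 171
(-36679 - 42096)*(c(65, -113) + 14574) = (-36679 - 42096)*(171 + 14574) = -78775*14745 = -1161537375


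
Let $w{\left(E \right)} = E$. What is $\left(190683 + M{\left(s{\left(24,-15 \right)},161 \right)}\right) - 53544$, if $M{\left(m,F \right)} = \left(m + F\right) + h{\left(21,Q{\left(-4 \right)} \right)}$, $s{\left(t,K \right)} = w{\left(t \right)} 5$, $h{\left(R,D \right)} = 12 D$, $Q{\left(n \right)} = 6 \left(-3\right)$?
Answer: $137204$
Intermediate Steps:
$Q{\left(n \right)} = -18$
$s{\left(t,K \right)} = 5 t$ ($s{\left(t,K \right)} = t 5 = 5 t$)
$M{\left(m,F \right)} = -216 + F + m$ ($M{\left(m,F \right)} = \left(m + F\right) + 12 \left(-18\right) = \left(F + m\right) - 216 = -216 + F + m$)
$\left(190683 + M{\left(s{\left(24,-15 \right)},161 \right)}\right) - 53544 = \left(190683 + \left(-216 + 161 + 5 \cdot 24\right)\right) - 53544 = \left(190683 + \left(-216 + 161 + 120\right)\right) - 53544 = \left(190683 + 65\right) - 53544 = 190748 - 53544 = 137204$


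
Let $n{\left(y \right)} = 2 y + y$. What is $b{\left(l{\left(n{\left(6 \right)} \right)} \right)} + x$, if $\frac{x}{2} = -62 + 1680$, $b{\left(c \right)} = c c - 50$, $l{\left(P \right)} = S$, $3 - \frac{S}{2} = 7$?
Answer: $3250$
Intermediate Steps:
$n{\left(y \right)} = 3 y$
$S = -8$ ($S = 6 - 14 = -8$)
$l{\left(P \right)} = -8$
$b{\left(c \right)} = -50 + c^{2}$ ($b{\left(c \right)} = c^{2} - 50 = -50 + c^{2}$)
$x = 3236$ ($x = 2 \left(-62 + 1680\right) = 2 \cdot 1618 = 3236$)
$b{\left(l{\left(n{\left(6 \right)} \right)} \right)} + x = \left(-50 + \left(-8\right)^{2}\right) + 3236 = \left(-50 + 64\right) + 3236 = 14 + 3236 = 3250$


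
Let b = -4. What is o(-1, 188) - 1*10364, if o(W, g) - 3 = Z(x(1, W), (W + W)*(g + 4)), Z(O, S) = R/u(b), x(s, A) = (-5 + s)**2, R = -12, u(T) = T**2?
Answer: -41447/4 ≈ -10362.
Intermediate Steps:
Z(O, S) = -3/4 (Z(O, S) = -12/((-4)**2) = -12/16 = -12*1/16 = -3/4)
o(W, g) = 9/4 (o(W, g) = 3 - 3/4 = 9/4)
o(-1, 188) - 1*10364 = 9/4 - 1*10364 = 9/4 - 10364 = -41447/4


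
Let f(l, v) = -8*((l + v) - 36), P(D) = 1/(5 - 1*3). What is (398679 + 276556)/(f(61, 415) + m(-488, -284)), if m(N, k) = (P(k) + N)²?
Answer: 540188/187309 ≈ 2.8839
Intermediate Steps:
P(D) = ½ (P(D) = 1/(5 - 3) = 1/2 = ½)
f(l, v) = 288 - 8*l - 8*v (f(l, v) = -8*(-36 + l + v) = 288 - 8*l - 8*v)
m(N, k) = (½ + N)²
(398679 + 276556)/(f(61, 415) + m(-488, -284)) = (398679 + 276556)/((288 - 8*61 - 8*415) + (1 + 2*(-488))²/4) = 675235/((288 - 488 - 3320) + (1 - 976)²/4) = 675235/(-3520 + (¼)*(-975)²) = 675235/(-3520 + (¼)*950625) = 675235/(-3520 + 950625/4) = 675235/(936545/4) = 675235*(4/936545) = 540188/187309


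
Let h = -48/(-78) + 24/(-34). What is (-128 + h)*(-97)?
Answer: 2745876/221 ≈ 12425.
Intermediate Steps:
h = -20/221 (h = -48*(-1/78) + 24*(-1/34) = 8/13 - 12/17 = -20/221 ≈ -0.090498)
(-128 + h)*(-97) = (-128 - 20/221)*(-97) = -28308/221*(-97) = 2745876/221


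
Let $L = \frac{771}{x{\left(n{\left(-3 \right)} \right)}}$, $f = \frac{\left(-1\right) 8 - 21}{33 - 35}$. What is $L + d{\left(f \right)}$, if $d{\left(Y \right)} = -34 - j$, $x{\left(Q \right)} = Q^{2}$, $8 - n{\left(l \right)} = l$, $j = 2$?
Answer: $- \frac{3585}{121} \approx -29.628$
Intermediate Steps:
$f = \frac{29}{2}$ ($f = \frac{-8 - 21}{-2} = \left(-29\right) \left(- \frac{1}{2}\right) = \frac{29}{2} \approx 14.5$)
$n{\left(l \right)} = 8 - l$
$L = \frac{771}{121}$ ($L = \frac{771}{\left(8 - -3\right)^{2}} = \frac{771}{\left(8 + 3\right)^{2}} = \frac{771}{11^{2}} = \frac{771}{121} \approx 6.3719$)
$d{\left(Y \right)} = -36$ ($d{\left(Y \right)} = -34 - 2 = -36$)
$L + d{\left(f \right)} = \frac{771}{121} - 36 = - \frac{3585}{121}$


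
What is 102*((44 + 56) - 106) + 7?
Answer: -605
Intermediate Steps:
102*((44 + 56) - 106) + 7 = 102*(100 - 106) + 7 = 102*(-6) + 7 = -612 + 7 = -605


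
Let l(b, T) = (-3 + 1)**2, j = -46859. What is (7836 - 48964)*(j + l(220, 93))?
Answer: 1927052440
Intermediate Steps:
l(b, T) = 4 (l(b, T) = (-2)**2 = 4)
(7836 - 48964)*(j + l(220, 93)) = (7836 - 48964)*(-46859 + 4) = -41128*(-46855) = 1927052440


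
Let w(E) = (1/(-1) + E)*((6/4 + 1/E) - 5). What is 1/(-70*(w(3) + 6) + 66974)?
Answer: 3/200992 ≈ 1.4926e-5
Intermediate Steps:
w(E) = (-1 + E)*(-7/2 + 1/E) (w(E) = (-1 + E)*((6*(¼) + 1/E) - 5) = (-1 + E)*((3/2 + 1/E) - 5) = (-1 + E)*(-7/2 + 1/E))
1/(-70*(w(3) + 6) + 66974) = 1/(-70*((9/2 - 1/3 - 7/2*3) + 6) + 66974) = 1/(-70*((9/2 - 1*⅓ - 21/2) + 6) + 66974) = 1/(-70*((9/2 - ⅓ - 21/2) + 6) + 66974) = 1/(-70*(-19/3 + 6) + 66974) = 1/(-70*(-⅓) + 66974) = 1/(70/3 + 66974) = 1/(200992/3) = 3/200992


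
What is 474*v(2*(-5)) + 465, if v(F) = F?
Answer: -4275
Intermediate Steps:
474*v(2*(-5)) + 465 = 474*(2*(-5)) + 465 = 474*(-10) + 465 = -4740 + 465 = -4275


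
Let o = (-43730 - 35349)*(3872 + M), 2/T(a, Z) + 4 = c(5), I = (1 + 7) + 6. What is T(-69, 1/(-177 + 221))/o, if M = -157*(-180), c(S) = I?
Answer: -1/12704832140 ≈ -7.8710e-11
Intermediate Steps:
I = 14 (I = 8 + 6 = 14)
c(S) = 14
M = 28260
T(a, Z) = ⅕ (T(a, Z) = 2/(-4 + 14) = 2/10 = 2*(⅒) = ⅕)
o = -2540966428 (o = (-43730 - 35349)*(3872 + 28260) = -79079*32132 = -2540966428)
T(-69, 1/(-177 + 221))/o = (⅕)/(-2540966428) = (⅕)*(-1/2540966428) = -1/12704832140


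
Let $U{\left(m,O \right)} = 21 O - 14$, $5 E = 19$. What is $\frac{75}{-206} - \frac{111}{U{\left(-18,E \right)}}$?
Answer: $- \frac{139005}{67774} \approx -2.051$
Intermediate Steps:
$E = \frac{19}{5}$ ($E = \frac{1}{5} \cdot 19 = \frac{19}{5} \approx 3.8$)
$U{\left(m,O \right)} = -14 + 21 O$
$\frac{75}{-206} - \frac{111}{U{\left(-18,E \right)}} = \frac{75}{-206} - \frac{111}{-14 + 21 \cdot \frac{19}{5}} = 75 \left(- \frac{1}{206}\right) - \frac{111}{-14 + \frac{399}{5}} = - \frac{75}{206} - \frac{111}{\frac{329}{5}} = - \frac{75}{206} - \frac{555}{329} = - \frac{139005}{67774}$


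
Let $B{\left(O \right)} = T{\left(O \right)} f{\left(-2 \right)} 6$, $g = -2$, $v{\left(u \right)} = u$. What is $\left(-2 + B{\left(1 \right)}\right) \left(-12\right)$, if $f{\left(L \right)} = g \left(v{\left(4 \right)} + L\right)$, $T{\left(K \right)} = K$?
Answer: $312$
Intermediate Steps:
$f{\left(L \right)} = -8 - 2 L$ ($f{\left(L \right)} = - 2 \left(4 + L\right) = -8 - 2 L$)
$B{\left(O \right)} = - 24 O$ ($B{\left(O \right)} = O \left(-8 - -4\right) 6 = O \left(-8 + 4\right) 6 = O \left(-4\right) 6 = - 4 O 6 = - 24 O$)
$\left(-2 + B{\left(1 \right)}\right) \left(-12\right) = \left(-2 - 24\right) \left(-12\right) = \left(-26\right) \left(-12\right) = 312$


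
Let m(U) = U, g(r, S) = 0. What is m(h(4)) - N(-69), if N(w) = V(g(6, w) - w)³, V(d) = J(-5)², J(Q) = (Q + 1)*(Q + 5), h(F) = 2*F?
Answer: 8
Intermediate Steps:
J(Q) = (1 + Q)*(5 + Q)
V(d) = 0 (V(d) = (5 + (-5)² + 6*(-5))² = (5 + 25 - 30)² = 0² = 0)
N(w) = 0 (N(w) = 0³ = 0)
m(h(4)) - N(-69) = 2*4 - 1*0 = 8 + 0 = 8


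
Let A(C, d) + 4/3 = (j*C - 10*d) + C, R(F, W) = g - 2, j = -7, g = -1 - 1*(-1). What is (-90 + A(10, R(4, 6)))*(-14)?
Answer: 5516/3 ≈ 1838.7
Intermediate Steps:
g = 0 (g = -1 + 1 = 0)
R(F, W) = -2 (R(F, W) = 0 - 2 = -2)
A(C, d) = -4/3 - 10*d - 6*C (A(C, d) = -4/3 + ((-7*C - 10*d) + C) = -4/3 + ((-10*d - 7*C) + C) = -4/3 + (-10*d - 6*C) = -4/3 - 10*d - 6*C)
(-90 + A(10, R(4, 6)))*(-14) = (-90 + (-4/3 - 10*(-2) - 6*10))*(-14) = (-90 + (-4/3 + 20 - 60))*(-14) = (-90 - 124/3)*(-14) = -394/3*(-14) = 5516/3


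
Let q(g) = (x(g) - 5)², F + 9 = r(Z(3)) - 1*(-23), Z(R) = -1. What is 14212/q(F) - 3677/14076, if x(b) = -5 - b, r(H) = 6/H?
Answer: 5523799/126684 ≈ 43.603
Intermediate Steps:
F = 8 (F = -9 + (6/(-1) - 1*(-23)) = -9 + (6*(-1) + 23) = -9 + (-6 + 23) = -9 + 17 = 8)
q(g) = (-10 - g)² (q(g) = ((-5 - g) - 5)² = (-10 - g)²)
14212/q(F) - 3677/14076 = 14212/((10 + 8)²) - 3677/14076 = 14212/(18²) - 3677*1/14076 = 14212/324 - 3677/14076 = 14212*(1/324) - 3677/14076 = 3553/81 - 3677/14076 = 5523799/126684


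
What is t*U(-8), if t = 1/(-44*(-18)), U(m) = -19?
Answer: -19/792 ≈ -0.023990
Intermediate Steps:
t = 1/792 ≈ 0.0012626
t*U(-8) = (1/792)*(-19) = -19/792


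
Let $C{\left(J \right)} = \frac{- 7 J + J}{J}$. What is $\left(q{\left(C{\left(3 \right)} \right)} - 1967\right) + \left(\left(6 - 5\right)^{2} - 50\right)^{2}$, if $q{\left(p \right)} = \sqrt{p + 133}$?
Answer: $434 + \sqrt{127} \approx 445.27$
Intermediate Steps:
$C{\left(J \right)} = -6$ ($C{\left(J \right)} = \frac{\left(-6\right) J}{J} = -6$)
$q{\left(p \right)} = \sqrt{133 + p}$
$\left(q{\left(C{\left(3 \right)} \right)} - 1967\right) + \left(\left(6 - 5\right)^{2} - 50\right)^{2} = \left(\sqrt{133 - 6} - 1967\right) + \left(\left(6 - 5\right)^{2} - 50\right)^{2} = \left(\sqrt{127} - 1967\right) + \left(1^{2} - 50\right)^{2} = \left(-1967 + \sqrt{127}\right) + \left(1 - 50\right)^{2} = \left(-1967 + \sqrt{127}\right) + \left(-49\right)^{2} = \left(-1967 + \sqrt{127}\right) + 2401 = 434 + \sqrt{127}$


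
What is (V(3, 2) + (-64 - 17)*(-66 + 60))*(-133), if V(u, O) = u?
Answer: -65037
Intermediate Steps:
(V(3, 2) + (-64 - 17)*(-66 + 60))*(-133) = (3 + (-64 - 17)*(-66 + 60))*(-133) = (3 - 81*(-6))*(-133) = (3 + 486)*(-133) = 489*(-133) = -65037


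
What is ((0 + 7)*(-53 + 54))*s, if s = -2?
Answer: -14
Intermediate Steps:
((0 + 7)*(-53 + 54))*s = ((0 + 7)*(-53 + 54))*(-2) = (7*1)*(-2) = 7*(-2) = -14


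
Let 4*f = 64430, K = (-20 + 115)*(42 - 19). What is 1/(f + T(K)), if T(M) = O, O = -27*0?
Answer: 2/32215 ≈ 6.2083e-5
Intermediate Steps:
K = 2185 (K = 95*23 = 2185)
O = 0
T(M) = 0
f = 32215/2 (f = (¼)*64430 = 32215/2 ≈ 16108.)
1/(f + T(K)) = 1/(32215/2 + 0) = 1/(32215/2) = 2/32215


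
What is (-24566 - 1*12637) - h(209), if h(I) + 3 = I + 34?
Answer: -37443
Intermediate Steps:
h(I) = 31 + I (h(I) = -3 + (I + 34) = -3 + (34 + I) = 31 + I)
(-24566 - 1*12637) - h(209) = (-24566 - 1*12637) - (31 + 209) = (-24566 - 12637) - 1*240 = -37203 - 240 = -37443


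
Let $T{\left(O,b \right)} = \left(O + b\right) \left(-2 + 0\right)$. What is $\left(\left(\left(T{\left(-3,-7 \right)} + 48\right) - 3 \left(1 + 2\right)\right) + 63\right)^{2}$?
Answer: $14884$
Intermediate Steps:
$T{\left(O,b \right)} = - 2 O - 2 b$ ($T{\left(O,b \right)} = \left(O + b\right) \left(-2\right) = - 2 O - 2 b$)
$\left(\left(\left(T{\left(-3,-7 \right)} + 48\right) - 3 \left(1 + 2\right)\right) + 63\right)^{2} = \left(\left(\left(\left(\left(-2\right) \left(-3\right) - -14\right) + 48\right) - 3 \left(1 + 2\right)\right) + 63\right)^{2} = \left(\left(\left(\left(6 + 14\right) + 48\right) - 9\right) + 63\right)^{2} = \left(\left(\left(20 + 48\right) - 9\right) + 63\right)^{2} = \left(\left(68 - 9\right) + 63\right)^{2} = \left(59 + 63\right)^{2} = 122^{2} = 14884$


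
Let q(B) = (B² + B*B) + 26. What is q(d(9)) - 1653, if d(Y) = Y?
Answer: -1465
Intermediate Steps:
q(B) = 26 + 2*B² (q(B) = (B² + B²) + 26 = 2*B² + 26 = 26 + 2*B²)
q(d(9)) - 1653 = (26 + 2*9²) - 1653 = (26 + 2*81) - 1653 = (26 + 162) - 1653 = 188 - 1653 = -1465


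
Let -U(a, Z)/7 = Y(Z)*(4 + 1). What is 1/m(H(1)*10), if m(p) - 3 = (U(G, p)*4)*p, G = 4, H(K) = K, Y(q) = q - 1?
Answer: -1/12597 ≈ -7.9384e-5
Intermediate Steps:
Y(q) = -1 + q
U(a, Z) = 35 - 35*Z (U(a, Z) = -7*(-1 + Z)*(4 + 1) = -7*(-1 + Z)*5 = -7*(-5 + 5*Z) = 35 - 35*Z)
m(p) = 3 + p*(140 - 140*p) (m(p) = 3 + ((35 - 35*p)*4)*p = 3 + (140 - 140*p)*p = 3 + p*(140 - 140*p))
1/m(H(1)*10) = 1/(3 + 140*(1*10)*(1 - 10)) = 1/(3 + 140*10*(1 - 1*10)) = 1/(3 + 140*10*(1 - 10)) = 1/(3 + 140*10*(-9)) = 1/(3 - 12600) = 1/(-12597) = -1/12597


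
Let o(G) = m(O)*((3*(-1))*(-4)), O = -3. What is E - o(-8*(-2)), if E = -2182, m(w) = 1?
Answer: -2194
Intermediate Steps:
o(G) = 12 (o(G) = 1*((3*(-1))*(-4)) = 1*(-3*(-4)) = 1*12 = 12)
E - o(-8*(-2)) = -2182 - 1*12 = -2182 - 12 = -2194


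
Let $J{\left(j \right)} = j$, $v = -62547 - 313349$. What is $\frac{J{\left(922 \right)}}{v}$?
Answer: $- \frac{461}{187948} \approx -0.0024528$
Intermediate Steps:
$v = -375896$
$\frac{J{\left(922 \right)}}{v} = \frac{922}{-375896} = 922 \left(- \frac{1}{375896}\right) = - \frac{461}{187948}$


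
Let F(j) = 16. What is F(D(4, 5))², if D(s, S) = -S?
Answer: 256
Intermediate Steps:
F(D(4, 5))² = 16² = 256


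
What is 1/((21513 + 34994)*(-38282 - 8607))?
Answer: -1/2649556723 ≈ -3.7742e-10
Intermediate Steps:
1/((21513 + 34994)*(-38282 - 8607)) = 1/(56507*(-46889)) = 1/(-2649556723) = -1/2649556723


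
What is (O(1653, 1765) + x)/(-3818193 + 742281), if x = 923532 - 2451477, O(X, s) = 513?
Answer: 63643/128163 ≈ 0.49658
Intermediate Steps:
x = -1527945
(O(1653, 1765) + x)/(-3818193 + 742281) = (513 - 1527945)/(-3818193 + 742281) = -1527432/(-3075912) = -1527432*(-1/3075912) = 63643/128163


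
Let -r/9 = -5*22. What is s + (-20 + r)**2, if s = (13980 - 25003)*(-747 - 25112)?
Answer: 285984657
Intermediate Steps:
s = 285043757 (s = -11023*(-25859) = 285043757)
r = 990 (r = -(-45)*22 = -9*(-110) = 990)
s + (-20 + r)**2 = 285043757 + (-20 + 990)**2 = 285043757 + 970**2 = 285043757 + 940900 = 285984657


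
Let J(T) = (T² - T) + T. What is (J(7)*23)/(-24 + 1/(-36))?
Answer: -40572/865 ≈ -46.904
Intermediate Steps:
J(T) = T²
(J(7)*23)/(-24 + 1/(-36)) = (7²*23)/(-24 + 1/(-36)) = (49*23)/(-24 - 1/36) = 1127/(-865/36) = 1127*(-36/865) = -40572/865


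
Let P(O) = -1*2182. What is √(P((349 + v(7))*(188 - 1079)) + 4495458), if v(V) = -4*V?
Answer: 2*√1123319 ≈ 2119.7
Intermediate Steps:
P(O) = -2182
√(P((349 + v(7))*(188 - 1079)) + 4495458) = √(-2182 + 4495458) = √4493276 = 2*√1123319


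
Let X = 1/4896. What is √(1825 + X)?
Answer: √303796834/408 ≈ 42.720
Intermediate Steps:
X = 1/4896 ≈ 0.00020425
√(1825 + X) = √(1825 + 1/4896) = √(8935201/4896) = √303796834/408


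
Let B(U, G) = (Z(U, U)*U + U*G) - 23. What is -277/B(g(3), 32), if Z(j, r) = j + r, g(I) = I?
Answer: -277/91 ≈ -3.0440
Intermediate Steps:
B(U, G) = -23 + 2*U² + G*U (B(U, G) = ((U + U)*U + U*G) - 23 = ((2*U)*U + G*U) - 23 = (2*U² + G*U) - 23 = -23 + 2*U² + G*U)
-277/B(g(3), 32) = -277/(-23 + 2*3² + 32*3) = -277/(-23 + 2*9 + 96) = -277/(-23 + 18 + 96) = -277/91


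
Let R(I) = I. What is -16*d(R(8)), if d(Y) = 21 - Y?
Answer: -208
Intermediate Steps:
-16*d(R(8)) = -16*(21 - 1*8) = -16*(21 - 8) = -16*13 = -208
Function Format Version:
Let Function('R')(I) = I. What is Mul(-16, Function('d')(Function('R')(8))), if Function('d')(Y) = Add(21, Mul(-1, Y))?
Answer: -208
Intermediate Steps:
Mul(-16, Function('d')(Function('R')(8))) = Mul(-16, Add(21, Mul(-1, 8))) = Mul(-16, Add(21, -8)) = Mul(-16, 13) = -208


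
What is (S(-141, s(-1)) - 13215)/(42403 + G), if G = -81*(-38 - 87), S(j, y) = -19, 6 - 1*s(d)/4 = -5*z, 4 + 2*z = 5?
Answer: -6617/26264 ≈ -0.25194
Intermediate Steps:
z = ½ (z = -2 + (½)*5 = -2 + 5/2 = ½ ≈ 0.50000)
s(d) = 34 (s(d) = 24 - (-20)/2 = 24 - 4*(-5/2) = 24 + 10 = 34)
G = 10125 (G = -81*(-125) = 10125)
(S(-141, s(-1)) - 13215)/(42403 + G) = (-19 - 13215)/(42403 + 10125) = -13234/52528 = -13234*1/52528 = -6617/26264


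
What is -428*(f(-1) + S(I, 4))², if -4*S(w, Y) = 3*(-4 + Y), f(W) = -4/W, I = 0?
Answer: -6848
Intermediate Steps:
S(w, Y) = 3 - 3*Y/4 (S(w, Y) = -3*(-4 + Y)/4 = -(-12 + 3*Y)/4 = 3 - 3*Y/4)
-428*(f(-1) + S(I, 4))² = -428*(-4/(-1) + (3 - ¾*4))² = -428*(-4*(-1) + (3 - 3))² = -428*(4 + 0)² = -428*4² = -428*16 = -6848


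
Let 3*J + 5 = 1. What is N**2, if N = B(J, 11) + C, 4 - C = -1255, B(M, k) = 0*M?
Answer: 1585081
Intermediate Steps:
J = -4/3 (J = -5/3 + (1/3)*1 = -5/3 + 1/3 = -4/3 ≈ -1.3333)
B(M, k) = 0
C = 1259 (C = 4 - 1*(-1255) = 4 + 1255 = 1259)
N = 1259 (N = 0 + 1259 = 1259)
N**2 = 1259**2 = 1585081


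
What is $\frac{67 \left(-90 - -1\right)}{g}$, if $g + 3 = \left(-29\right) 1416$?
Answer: $\frac{5963}{41067} \approx 0.1452$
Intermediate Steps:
$g = -41067$ ($g = -3 - 41064 = -41067$)
$\frac{67 \left(-90 - -1\right)}{g} = \frac{67 \left(-90 - -1\right)}{-41067} = 67 \left(-90 + 1\right) \left(- \frac{1}{41067}\right) = 67 \left(-89\right) \left(- \frac{1}{41067}\right) = \left(-5963\right) \left(- \frac{1}{41067}\right) = \frac{5963}{41067}$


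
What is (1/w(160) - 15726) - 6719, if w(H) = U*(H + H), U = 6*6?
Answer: -258566399/11520 ≈ -22445.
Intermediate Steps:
U = 36
w(H) = 72*H (w(H) = 36*(H + H) = 36*(2*H) = 72*H)
(1/w(160) - 15726) - 6719 = (1/(72*160) - 15726) - 6719 = (1/11520 - 15726) - 6719 = -181163519/11520 - 6719 = -258566399/11520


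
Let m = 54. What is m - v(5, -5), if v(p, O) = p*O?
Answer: 79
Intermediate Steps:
v(p, O) = O*p
m - v(5, -5) = 54 - (-5)*5 = 54 - 1*(-25) = 54 + 25 = 79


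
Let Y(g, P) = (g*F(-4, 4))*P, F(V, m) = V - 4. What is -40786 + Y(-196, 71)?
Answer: 70542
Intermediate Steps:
F(V, m) = -4 + V
Y(g, P) = -8*P*g (Y(g, P) = (g*(-4 - 4))*P = (g*(-8))*P = (-8*g)*P = -8*P*g)
-40786 + Y(-196, 71) = -40786 - 8*71*(-196) = -40786 + 111328 = 70542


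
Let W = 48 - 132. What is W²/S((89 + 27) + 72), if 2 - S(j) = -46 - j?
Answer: 1764/59 ≈ 29.898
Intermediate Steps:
W = -84
S(j) = 48 + j (S(j) = 2 - (-46 - j) = 2 + (46 + j) = 48 + j)
W²/S((89 + 27) + 72) = (-84)²/(48 + ((89 + 27) + 72)) = 7056/(48 + (116 + 72)) = 7056/(48 + 188) = 7056/236 = 7056*(1/236) = 1764/59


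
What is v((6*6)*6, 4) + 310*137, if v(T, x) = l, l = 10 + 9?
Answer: 42489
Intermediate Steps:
l = 19
v(T, x) = 19
v((6*6)*6, 4) + 310*137 = 19 + 310*137 = 19 + 42470 = 42489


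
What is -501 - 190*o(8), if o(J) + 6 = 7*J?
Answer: -10001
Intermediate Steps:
o(J) = -6 + 7*J
-501 - 190*o(8) = -501 - 190*(-6 + 7*8) = -501 - 190*(-6 + 56) = -501 - 190*50 = -501 - 9500 = -10001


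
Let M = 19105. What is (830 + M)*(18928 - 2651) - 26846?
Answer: 324455149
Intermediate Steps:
(830 + M)*(18928 - 2651) - 26846 = (830 + 19105)*(18928 - 2651) - 26846 = 19935*16277 - 26846 = 324481995 - 26846 = 324455149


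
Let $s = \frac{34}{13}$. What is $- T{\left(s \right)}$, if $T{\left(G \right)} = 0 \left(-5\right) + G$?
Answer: $- \frac{34}{13} \approx -2.6154$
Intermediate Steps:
$s = \frac{34}{13}$ ($s = 34 \cdot \frac{1}{13} = \frac{34}{13} \approx 2.6154$)
$T{\left(G \right)} = G$ ($T{\left(G \right)} = 0 + G = G$)
$- T{\left(s \right)} = \left(-1\right) \frac{34}{13} = - \frac{34}{13}$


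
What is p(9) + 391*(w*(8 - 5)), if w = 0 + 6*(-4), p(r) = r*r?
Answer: -28071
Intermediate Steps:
p(r) = r**2
w = -24 (w = 0 - 24 = -24)
p(9) + 391*(w*(8 - 5)) = 9**2 + 391*(-24*(8 - 5)) = 81 + 391*(-24*3) = 81 + 391*(-72) = 81 - 28152 = -28071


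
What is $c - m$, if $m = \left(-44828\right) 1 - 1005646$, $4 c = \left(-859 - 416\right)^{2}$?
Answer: $\frac{5827521}{4} \approx 1.4569 \cdot 10^{6}$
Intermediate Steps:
$c = \frac{1625625}{4}$ ($c = \frac{\left(-859 - 416\right)^{2}}{4} = \frac{\left(-1275\right)^{2}}{4} = \frac{1}{4} \cdot 1625625 = \frac{1625625}{4} \approx 4.0641 \cdot 10^{5}$)
$m = -1050474$ ($m = -44828 - 1005646 = -1050474$)
$c - m = \frac{1625625}{4} - -1050474 = \frac{1625625}{4} + 1050474 = \frac{5827521}{4}$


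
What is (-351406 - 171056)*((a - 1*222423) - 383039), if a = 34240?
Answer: 298441788564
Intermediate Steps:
(-351406 - 171056)*((a - 1*222423) - 383039) = (-351406 - 171056)*((34240 - 1*222423) - 383039) = -522462*((34240 - 222423) - 383039) = -522462*(-188183 - 383039) = -522462*(-571222) = 298441788564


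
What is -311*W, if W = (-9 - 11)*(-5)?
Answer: -31100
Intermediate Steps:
W = 100 (W = -20*(-5) = 100)
-311*W = -311*100 = -31100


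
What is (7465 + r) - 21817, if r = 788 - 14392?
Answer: -27956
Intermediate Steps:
r = -13604
(7465 + r) - 21817 = (7465 - 13604) - 21817 = -6139 - 21817 = -27956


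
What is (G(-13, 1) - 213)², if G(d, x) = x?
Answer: 44944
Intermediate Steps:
(G(-13, 1) - 213)² = (1 - 213)² = (-212)² = 44944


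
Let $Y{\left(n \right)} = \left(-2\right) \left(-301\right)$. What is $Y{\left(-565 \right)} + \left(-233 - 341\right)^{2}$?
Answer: $330078$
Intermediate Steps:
$Y{\left(n \right)} = 602$
$Y{\left(-565 \right)} + \left(-233 - 341\right)^{2} = 602 + \left(-233 - 341\right)^{2} = 602 + \left(-574\right)^{2} = 602 + 329476 = 330078$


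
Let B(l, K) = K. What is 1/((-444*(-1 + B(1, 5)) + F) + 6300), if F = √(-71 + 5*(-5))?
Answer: 377/1705556 - I*√6/5116668 ≈ 0.00022104 - 4.7873e-7*I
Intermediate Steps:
F = 4*I*√6 (F = √(-71 - 25) = √(-96) = 4*I*√6 ≈ 9.798*I)
1/((-444*(-1 + B(1, 5)) + F) + 6300) = 1/((-444*(-1 + 5) + 4*I*√6) + 6300) = 1/((-444*4 + 4*I*√6) + 6300) = 1/((-111*16 + 4*I*√6) + 6300) = 1/((-1776 + 4*I*√6) + 6300) = 1/(4524 + 4*I*√6)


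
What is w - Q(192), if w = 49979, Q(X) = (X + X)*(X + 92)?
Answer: -59077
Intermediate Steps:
Q(X) = 2*X*(92 + X) (Q(X) = (2*X)*(92 + X) = 2*X*(92 + X))
w - Q(192) = 49979 - 2*192*(92 + 192) = 49979 - 2*192*284 = 49979 - 1*109056 = 49979 - 109056 = -59077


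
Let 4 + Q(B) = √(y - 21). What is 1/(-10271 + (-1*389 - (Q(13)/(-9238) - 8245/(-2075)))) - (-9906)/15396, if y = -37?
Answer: 1379570933651017937762897/2144454888819154026173722 - 795507275*I*√58/835718974598267352367 ≈ 0.64332 - 7.2493e-12*I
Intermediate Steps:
Q(B) = -4 + I*√58 (Q(B) = -4 + √(-37 - 21) = -4 + √(-58) = -4 + I*√58)
1/(-10271 + (-1*389 - (Q(13)/(-9238) - 8245/(-2075)))) - (-9906)/15396 = 1/(-10271 + (-1*389 - ((-4 + I*√58)/(-9238) - 8245/(-2075)))) - (-9906)/15396 = 1/(-10271 + (-389 - ((-4 + I*√58)*(-1/9238) - 8245*(-1/2075)))) - (-9906)/15396 = 1/(-10271 + (-389 - ((2/4619 - I*√58/9238) + 1649/415))) - 1*(-1651/2566) = 1/(-10271 + (-389 - (7617561/1916885 - I*√58/9238))) + 1651/2566 = 1/(-10271 + (-389 + (-7617561/1916885 + I*√58/9238))) + 1651/2566 = 1/(-10271 + (-753285826/1916885 + I*√58/9238)) + 1651/2566 = 1/(-20441611661/1916885 + I*√58/9238) + 1651/2566 = 1651/2566 + 1/(-20441611661/1916885 + I*√58/9238)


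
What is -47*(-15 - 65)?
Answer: 3760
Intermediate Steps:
-47*(-15 - 65) = -47*(-80) = 3760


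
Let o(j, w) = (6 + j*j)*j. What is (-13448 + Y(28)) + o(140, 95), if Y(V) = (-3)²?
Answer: 2731401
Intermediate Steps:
o(j, w) = j*(6 + j²) (o(j, w) = (6 + j²)*j = j*(6 + j²))
Y(V) = 9
(-13448 + Y(28)) + o(140, 95) = (-13448 + 9) + 140*(6 + 140²) = -13439 + 140*(6 + 19600) = -13439 + 140*19606 = -13439 + 2744840 = 2731401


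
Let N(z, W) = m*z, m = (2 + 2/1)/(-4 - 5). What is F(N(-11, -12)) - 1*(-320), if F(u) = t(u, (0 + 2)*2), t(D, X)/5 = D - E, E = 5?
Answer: 2875/9 ≈ 319.44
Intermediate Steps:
t(D, X) = -25 + 5*D (t(D, X) = 5*(D - 1*5) = 5*(D - 5) = 5*(-5 + D) = -25 + 5*D)
m = -4/9 (m = (2 + 2*1)/(-9) = (2 + 2)*(-⅑) = 4*(-⅑) = -4/9 ≈ -0.44444)
N(z, W) = -4*z/9
F(u) = -25 + 5*u
F(N(-11, -12)) - 1*(-320) = (-25 + 5*(-4/9*(-11))) - 1*(-320) = (-25 + 5*(44/9)) + 320 = (-25 + 220/9) + 320 = -5/9 + 320 = 2875/9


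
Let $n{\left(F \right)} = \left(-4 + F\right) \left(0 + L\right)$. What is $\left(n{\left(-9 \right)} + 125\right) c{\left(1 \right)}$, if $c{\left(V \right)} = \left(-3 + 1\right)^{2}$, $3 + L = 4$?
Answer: $448$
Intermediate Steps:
$L = 1$ ($L = -3 + 4 = 1$)
$n{\left(F \right)} = -4 + F$ ($n{\left(F \right)} = \left(-4 + F\right) \left(0 + 1\right) = \left(-4 + F\right) 1 = -4 + F$)
$c{\left(V \right)} = 4$ ($c{\left(V \right)} = \left(-2\right)^{2} = 4$)
$\left(n{\left(-9 \right)} + 125\right) c{\left(1 \right)} = \left(\left(-4 - 9\right) + 125\right) 4 = \left(-13 + 125\right) 4 = 112 \cdot 4 = 448$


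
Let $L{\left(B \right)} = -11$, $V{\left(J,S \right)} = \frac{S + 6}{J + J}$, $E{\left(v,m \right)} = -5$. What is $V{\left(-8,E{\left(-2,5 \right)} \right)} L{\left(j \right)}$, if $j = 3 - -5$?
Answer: $\frac{11}{16} \approx 0.6875$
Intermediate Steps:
$V{\left(J,S \right)} = \frac{6 + S}{2 J}$
$j = 8$ ($j = 3 + 5 = 8$)
$V{\left(-8,E{\left(-2,5 \right)} \right)} L{\left(j \right)} = \frac{6 - 5}{2 \left(-8\right)} \left(-11\right) = \frac{1}{2} \left(- \frac{1}{8}\right) 1 \left(-11\right) = \left(- \frac{1}{16}\right) \left(-11\right) = \frac{11}{16}$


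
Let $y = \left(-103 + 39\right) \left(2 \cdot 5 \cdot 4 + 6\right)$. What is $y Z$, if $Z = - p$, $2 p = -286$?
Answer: $-420992$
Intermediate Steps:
$p = -143$ ($p = \frac{1}{2} \left(-286\right) = -143$)
$Z = 143$ ($Z = \left(-1\right) \left(-143\right) = 143$)
$y = -2944$ ($y = - 64 \left(10 \cdot 4 + 6\right) = - 64 \left(40 + 6\right) = \left(-64\right) 46 = -2944$)
$y Z = \left(-2944\right) 143 = -420992$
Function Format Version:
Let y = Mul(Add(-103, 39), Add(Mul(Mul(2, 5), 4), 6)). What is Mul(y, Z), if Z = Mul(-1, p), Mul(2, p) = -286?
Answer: -420992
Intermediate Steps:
p = -143 (p = Mul(Rational(1, 2), -286) = -143)
Z = 143 (Z = Mul(-1, -143) = 143)
y = -2944 (y = Mul(-64, Add(Mul(10, 4), 6)) = Mul(-64, Add(40, 6)) = Mul(-64, 46) = -2944)
Mul(y, Z) = Mul(-2944, 143) = -420992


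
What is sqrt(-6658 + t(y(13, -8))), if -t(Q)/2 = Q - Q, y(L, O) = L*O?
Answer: I*sqrt(6658) ≈ 81.597*I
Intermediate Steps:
t(Q) = 0 (t(Q) = -2*(Q - Q) = -2*0 = 0)
sqrt(-6658 + t(y(13, -8))) = sqrt(-6658 + 0) = sqrt(-6658) = I*sqrt(6658)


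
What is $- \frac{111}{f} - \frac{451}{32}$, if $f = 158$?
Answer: $- \frac{37405}{2528} \approx -14.796$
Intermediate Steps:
$- \frac{111}{f} - \frac{451}{32} = - \frac{111}{158} - \frac{451}{32} = - \frac{37405}{2528}$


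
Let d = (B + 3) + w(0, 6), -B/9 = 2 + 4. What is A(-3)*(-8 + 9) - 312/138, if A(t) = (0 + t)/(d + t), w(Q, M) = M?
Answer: -809/368 ≈ -2.1984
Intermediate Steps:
B = -54 (B = -9*(2 + 4) = -9*6 = -54)
d = -45 (d = (-54 + 3) + 6 = -51 + 6 = -45)
A(t) = t/(-45 + t) (A(t) = (0 + t)/(-45 + t) = t/(-45 + t))
A(-3)*(-8 + 9) - 312/138 = (-3/(-45 - 3))*(-8 + 9) - 312/138 = -3/(-48)*1 - 312*1/138 = -3*(-1/48)*1 - 52/23 = (1/16)*1 - 52/23 = 1/16 - 52/23 = -809/368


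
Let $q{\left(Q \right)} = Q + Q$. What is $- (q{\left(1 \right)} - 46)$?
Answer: $44$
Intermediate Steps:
$q{\left(Q \right)} = 2 Q$
$- (q{\left(1 \right)} - 46) = - (2 \cdot 1 - 46) = - (2 - 46) = \left(-1\right) \left(-44\right) = 44$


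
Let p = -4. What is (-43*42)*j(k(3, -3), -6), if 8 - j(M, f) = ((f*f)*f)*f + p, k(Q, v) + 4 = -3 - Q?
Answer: 2318904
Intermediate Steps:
k(Q, v) = -7 - Q (k(Q, v) = -4 + (-3 - Q) = -7 - Q)
j(M, f) = 12 - f⁴ (j(M, f) = 8 - (((f*f)*f)*f - 4) = 8 - ((f²*f)*f - 4) = 8 - (f³*f - 4) = 8 - (f⁴ - 4) = 8 - (-4 + f⁴) = 8 + (4 - f⁴) = 12 - f⁴)
(-43*42)*j(k(3, -3), -6) = (-43*42)*(12 - 1*(-6)⁴) = -1806*(12 - 1*1296) = -1806*(12 - 1296) = -1806*(-1284) = 2318904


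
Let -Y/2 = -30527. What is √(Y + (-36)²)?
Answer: 5*√2494 ≈ 249.70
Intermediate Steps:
Y = 61054 (Y = -2*(-30527) = 61054)
√(Y + (-36)²) = √(61054 + (-36)²) = √(61054 + 1296) = √62350 = 5*√2494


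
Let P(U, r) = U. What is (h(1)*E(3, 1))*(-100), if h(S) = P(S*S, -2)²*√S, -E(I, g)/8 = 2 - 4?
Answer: -1600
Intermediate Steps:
E(I, g) = 16 (E(I, g) = -8*(2 - 4) = -8*(-2) = 16)
h(S) = S^(9/2) (h(S) = (S*S)²*√S = (S²)²*√S = S⁴*√S = S^(9/2))
(h(1)*E(3, 1))*(-100) = (1^(9/2)*16)*(-100) = (1*16)*(-100) = 16*(-100) = -1600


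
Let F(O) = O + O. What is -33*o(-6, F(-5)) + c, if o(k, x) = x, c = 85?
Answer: 415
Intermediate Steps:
F(O) = 2*O
-33*o(-6, F(-5)) + c = -66*(-5) + 85 = -33*(-10) + 85 = 330 + 85 = 415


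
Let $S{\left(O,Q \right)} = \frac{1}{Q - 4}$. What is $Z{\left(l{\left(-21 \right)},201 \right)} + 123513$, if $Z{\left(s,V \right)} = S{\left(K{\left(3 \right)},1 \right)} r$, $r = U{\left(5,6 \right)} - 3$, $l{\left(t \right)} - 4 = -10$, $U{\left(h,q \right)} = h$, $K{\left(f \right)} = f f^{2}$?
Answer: $\frac{370537}{3} \approx 1.2351 \cdot 10^{5}$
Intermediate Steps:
$K{\left(f \right)} = f^{3}$
$S{\left(O,Q \right)} = \frac{1}{-4 + Q}$
$l{\left(t \right)} = -6$ ($l{\left(t \right)} = 4 - 10 = -6$)
$r = 2$ ($r = 5 - 3 = 2$)
$Z{\left(s,V \right)} = - \frac{2}{3}$ ($Z{\left(s,V \right)} = \frac{1}{-4 + 1} \cdot 2 = \frac{1}{-3} \cdot 2 = \left(- \frac{1}{3}\right) 2 = - \frac{2}{3}$)
$Z{\left(l{\left(-21 \right)},201 \right)} + 123513 = - \frac{2}{3} + 123513 = \frac{370537}{3}$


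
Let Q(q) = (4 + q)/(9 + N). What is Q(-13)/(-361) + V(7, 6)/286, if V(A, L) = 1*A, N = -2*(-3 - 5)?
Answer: 65749/2581150 ≈ 0.025473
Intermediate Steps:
N = 16 (N = -2*(-8) = 16)
Q(q) = 4/25 + q/25 (Q(q) = (4 + q)/(9 + 16) = (4 + q)/25 = (4 + q)*(1/25) = 4/25 + q/25)
V(A, L) = A
Q(-13)/(-361) + V(7, 6)/286 = (4/25 + (1/25)*(-13))/(-361) + 7/286 = (4/25 - 13/25)*(-1/361) + 7*(1/286) = -9/25*(-1/361) + 7/286 = 9/9025 + 7/286 = 65749/2581150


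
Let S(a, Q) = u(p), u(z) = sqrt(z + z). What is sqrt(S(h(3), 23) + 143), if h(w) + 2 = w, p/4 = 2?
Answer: 7*sqrt(3) ≈ 12.124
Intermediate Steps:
p = 8 (p = 4*2 = 8)
h(w) = -2 + w
u(z) = sqrt(2)*sqrt(z) (u(z) = sqrt(2*z) = sqrt(2)*sqrt(z))
S(a, Q) = 4 (S(a, Q) = sqrt(2)*sqrt(8) = sqrt(2)*(2*sqrt(2)) = 4)
sqrt(S(h(3), 23) + 143) = sqrt(4 + 143) = sqrt(147) = 7*sqrt(3)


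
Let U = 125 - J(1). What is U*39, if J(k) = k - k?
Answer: 4875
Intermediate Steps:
J(k) = 0
U = 125 (U = 125 - 1*0 = 125 + 0 = 125)
U*39 = 125*39 = 4875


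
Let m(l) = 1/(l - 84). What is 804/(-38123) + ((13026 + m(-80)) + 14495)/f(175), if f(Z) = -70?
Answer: -2568286827/6532120 ≈ -393.18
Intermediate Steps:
m(l) = 1/(-84 + l)
804/(-38123) + ((13026 + m(-80)) + 14495)/f(175) = 804/(-38123) + ((13026 + 1/(-84 - 80)) + 14495)/(-70) = 804*(-1/38123) + ((13026 + 1/(-164)) + 14495)*(-1/70) = -12/569 + ((13026 - 1/164) + 14495)*(-1/70) = -12/569 + (2136263/164 + 14495)*(-1/70) = -12/569 + (4513443/164)*(-1/70) = -12/569 - 4513443/11480 = -2568286827/6532120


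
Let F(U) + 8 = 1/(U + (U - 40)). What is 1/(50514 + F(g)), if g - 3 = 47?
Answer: 60/3030361 ≈ 1.9800e-5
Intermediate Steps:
g = 50 (g = 3 + 47 = 50)
F(U) = -8 + 1/(-40 + 2*U) (F(U) = -8 + 1/(U + (U - 40)) = -8 + 1/(U + (-40 + U)) = -8 + 1/(-40 + 2*U))
1/(50514 + F(g)) = 1/(50514 + (321 - 16*50)/(2*(-20 + 50))) = 1/(50514 + (½)*(321 - 800)/30) = 1/(50514 + (½)*(1/30)*(-479)) = 1/(50514 - 479/60) = 1/(3030361/60) = 60/3030361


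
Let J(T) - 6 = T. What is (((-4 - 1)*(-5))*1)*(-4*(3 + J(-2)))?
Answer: -700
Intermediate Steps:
J(T) = 6 + T
(((-4 - 1)*(-5))*1)*(-4*(3 + J(-2))) = (((-4 - 1)*(-5))*1)*(-4*(3 + (6 - 2))) = (-5*(-5)*1)*(-4*(3 + 4)) = (25*1)*(-4*7) = 25*(-28) = -700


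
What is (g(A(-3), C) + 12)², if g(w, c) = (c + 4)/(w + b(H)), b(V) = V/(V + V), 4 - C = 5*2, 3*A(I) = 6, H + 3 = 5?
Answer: 3136/25 ≈ 125.44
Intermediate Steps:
H = 2 (H = -3 + 5 = 2)
A(I) = 2 (A(I) = (⅓)*6 = 2)
C = -6 (C = 4 - 5*2 = 4 - 1*10 = 4 - 10 = -6)
b(V) = ½ (b(V) = V/((2*V)) = (1/(2*V))*V = ½)
g(w, c) = (4 + c)/(½ + w) (g(w, c) = (c + 4)/(w + ½) = (4 + c)/(½ + w))
(g(A(-3), C) + 12)² = (2*(4 - 6)/(1 + 2*2) + 12)² = (2*(-2)/(1 + 4) + 12)² = (2*(-2)/5 + 12)² = (2*(⅕)*(-2) + 12)² = (-⅘ + 12)² = (56/5)² = 3136/25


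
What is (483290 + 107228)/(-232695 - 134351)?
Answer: -295259/183523 ≈ -1.6088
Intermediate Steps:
(483290 + 107228)/(-232695 - 134351) = 590518/(-367046) = 590518*(-1/367046) = -295259/183523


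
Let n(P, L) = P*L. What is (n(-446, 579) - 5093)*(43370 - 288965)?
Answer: 64671794565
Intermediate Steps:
n(P, L) = L*P
(n(-446, 579) - 5093)*(43370 - 288965) = (579*(-446) - 5093)*(43370 - 288965) = (-258234 - 5093)*(-245595) = -263327*(-245595) = 64671794565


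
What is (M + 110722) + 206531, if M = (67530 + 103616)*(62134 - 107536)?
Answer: -7770053439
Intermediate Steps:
M = -7770370692 (M = 171146*(-45402) = -7770370692)
(M + 110722) + 206531 = (-7770370692 + 110722) + 206531 = -7770259970 + 206531 = -7770053439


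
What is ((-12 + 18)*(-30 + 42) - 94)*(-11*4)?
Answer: 968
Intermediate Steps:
((-12 + 18)*(-30 + 42) - 94)*(-11*4) = (6*12 - 94)*(-44) = (72 - 94)*(-44) = -22*(-44) = 968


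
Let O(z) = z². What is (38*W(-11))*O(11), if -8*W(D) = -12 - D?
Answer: 2299/4 ≈ 574.75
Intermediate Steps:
W(D) = 3/2 + D/8 (W(D) = -(-12 - D)/8 = 3/2 + D/8)
(38*W(-11))*O(11) = (38*(3/2 + (⅛)*(-11)))*11² = (38*(3/2 - 11/8))*121 = (38*(⅛))*121 = (19/4)*121 = 2299/4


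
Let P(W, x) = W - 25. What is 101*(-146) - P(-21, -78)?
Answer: -14700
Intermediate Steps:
P(W, x) = -25 + W
101*(-146) - P(-21, -78) = 101*(-146) - (-25 - 21) = -14746 - 1*(-46) = -14746 + 46 = -14700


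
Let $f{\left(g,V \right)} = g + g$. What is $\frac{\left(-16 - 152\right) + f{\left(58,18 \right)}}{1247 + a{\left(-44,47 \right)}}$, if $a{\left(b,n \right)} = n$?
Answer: $- \frac{26}{647} \approx -0.040185$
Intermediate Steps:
$f{\left(g,V \right)} = 2 g$
$\frac{\left(-16 - 152\right) + f{\left(58,18 \right)}}{1247 + a{\left(-44,47 \right)}} = \frac{\left(-16 - 152\right) + 2 \cdot 58}{1247 + 47} = \frac{\left(-16 - 152\right) + 116}{1294} = \left(-168 + 116\right) \frac{1}{1294} = \left(-52\right) \frac{1}{1294} = - \frac{26}{647}$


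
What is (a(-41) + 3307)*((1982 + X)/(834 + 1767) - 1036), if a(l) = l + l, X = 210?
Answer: -2894377300/867 ≈ -3.3384e+6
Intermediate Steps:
a(l) = 2*l
(a(-41) + 3307)*((1982 + X)/(834 + 1767) - 1036) = (2*(-41) + 3307)*((1982 + 210)/(834 + 1767) - 1036) = (-82 + 3307)*(2192/2601 - 1036) = 3225*(2192*(1/2601) - 1036) = 3225*(2192/2601 - 1036) = 3225*(-2692444/2601) = -2894377300/867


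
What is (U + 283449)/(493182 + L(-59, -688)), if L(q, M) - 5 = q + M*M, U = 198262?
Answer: 481711/966472 ≈ 0.49842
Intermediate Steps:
L(q, M) = 5 + q + M² (L(q, M) = 5 + (q + M*M) = 5 + (q + M²) = 5 + q + M²)
(U + 283449)/(493182 + L(-59, -688)) = (198262 + 283449)/(493182 + (5 - 59 + (-688)²)) = 481711/(493182 + (5 - 59 + 473344)) = 481711/(493182 + 473290) = 481711/966472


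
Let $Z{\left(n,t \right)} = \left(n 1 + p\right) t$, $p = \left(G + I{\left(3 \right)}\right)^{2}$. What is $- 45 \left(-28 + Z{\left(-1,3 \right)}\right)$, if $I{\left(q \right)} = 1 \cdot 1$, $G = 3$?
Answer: $-765$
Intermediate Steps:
$I{\left(q \right)} = 1$
$p = 16$ ($p = \left(3 + 1\right)^{2} = 4^{2} = 16$)
$Z{\left(n,t \right)} = t \left(16 + n\right)$ ($Z{\left(n,t \right)} = \left(n 1 + 16\right) t = \left(n + 16\right) t = \left(16 + n\right) t = t \left(16 + n\right)$)
$- 45 \left(-28 + Z{\left(-1,3 \right)}\right) = - 45 \left(-28 + 3 \left(16 - 1\right)\right) = - 45 \left(-28 + 3 \cdot 15\right) = - 45 \left(-28 + 45\right) = \left(-45\right) 17 = -765$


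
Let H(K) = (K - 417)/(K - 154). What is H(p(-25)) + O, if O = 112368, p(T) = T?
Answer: 20114314/179 ≈ 1.1237e+5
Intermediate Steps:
H(K) = (-417 + K)/(-154 + K)
H(p(-25)) + O = (-417 - 25)/(-154 - 25) + 112368 = -442/(-179) + 112368 = -1/179*(-442) + 112368 = 442/179 + 112368 = 20114314/179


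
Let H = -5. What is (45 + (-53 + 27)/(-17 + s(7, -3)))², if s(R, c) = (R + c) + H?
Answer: 174724/81 ≈ 2157.1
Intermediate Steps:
s(R, c) = -5 + R + c (s(R, c) = (R + c) - 5 = -5 + R + c)
(45 + (-53 + 27)/(-17 + s(7, -3)))² = (45 + (-53 + 27)/(-17 + (-5 + 7 - 3)))² = (45 - 26/(-17 - 1))² = (45 - 26/(-18))² = (45 - 26*(-1/18))² = (45 + 13/9)² = (418/9)² = 174724/81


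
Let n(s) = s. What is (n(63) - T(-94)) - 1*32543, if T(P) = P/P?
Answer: -32481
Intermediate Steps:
T(P) = 1
(n(63) - T(-94)) - 1*32543 = (63 - 1*1) - 1*32543 = (63 - 1) - 32543 = 62 - 32543 = -32481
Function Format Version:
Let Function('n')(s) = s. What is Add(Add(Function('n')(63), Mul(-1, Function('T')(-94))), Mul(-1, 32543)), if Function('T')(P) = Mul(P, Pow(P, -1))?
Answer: -32481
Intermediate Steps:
Function('T')(P) = 1
Add(Add(Function('n')(63), Mul(-1, Function('T')(-94))), Mul(-1, 32543)) = Add(Add(63, Mul(-1, 1)), Mul(-1, 32543)) = Add(Add(63, -1), -32543) = Add(62, -32543) = -32481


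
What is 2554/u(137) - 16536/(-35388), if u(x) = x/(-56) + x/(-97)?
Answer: -13627853338/20604663 ≈ -661.40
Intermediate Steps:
u(x) = -153*x/5432 (u(x) = x*(-1/56) + x*(-1/97) = -x/56 - x/97 = -153*x/5432)
2554/u(137) - 16536/(-35388) = 2554/((-153/5432*137)) - 16536/(-35388) = 2554/(-20961/5432) - 16536*(-1/35388) = 2554*(-5432/20961) + 1378/2949 = -13873328/20961 + 1378/2949 = -13627853338/20604663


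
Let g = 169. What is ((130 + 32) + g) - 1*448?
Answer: -117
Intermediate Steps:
((130 + 32) + g) - 1*448 = ((130 + 32) + 169) - 1*448 = (162 + 169) - 448 = 331 - 448 = -117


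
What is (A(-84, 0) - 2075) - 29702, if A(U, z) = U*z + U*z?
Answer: -31777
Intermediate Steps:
A(U, z) = 2*U*z
(A(-84, 0) - 2075) - 29702 = (2*(-84)*0 - 2075) - 29702 = (0 - 2075) - 29702 = -2075 - 29702 = -31777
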